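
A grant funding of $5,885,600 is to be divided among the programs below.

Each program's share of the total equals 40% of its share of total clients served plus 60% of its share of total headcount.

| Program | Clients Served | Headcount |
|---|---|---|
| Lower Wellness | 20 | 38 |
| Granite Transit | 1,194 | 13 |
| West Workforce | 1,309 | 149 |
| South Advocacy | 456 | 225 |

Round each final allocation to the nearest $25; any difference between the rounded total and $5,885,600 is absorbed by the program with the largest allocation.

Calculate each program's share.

Lower Wellness: $331,550 · Granite Transit: $1,051,600 · West Workforce: $2,272,550 · South Advocacy: $2,229,900

Totals — clients served 2,979, headcount 425.
Blended shares (40% clients served + 60% headcount): Lower Wellness 0.0563; Granite Transit 0.1787; West Workforce 0.3861; South Advocacy 0.3789.
Unrounded shares: Lower Wellness 331,550.70; Granite Transit 1,051,610.74; West Workforce 2,272,527.98; South Advocacy 2,229,910.58.
Rounded to nearest $25: Lower Wellness $331,550; Granite Transit $1,051,600; West Workforce $2,272,525; South Advocacy $2,229,900. Sum = $5,885,575.
Difference $5,885,600 − $5,885,575 = +$25 applied to largest allocation (West Workforce): West Workforce becomes $2,272,550.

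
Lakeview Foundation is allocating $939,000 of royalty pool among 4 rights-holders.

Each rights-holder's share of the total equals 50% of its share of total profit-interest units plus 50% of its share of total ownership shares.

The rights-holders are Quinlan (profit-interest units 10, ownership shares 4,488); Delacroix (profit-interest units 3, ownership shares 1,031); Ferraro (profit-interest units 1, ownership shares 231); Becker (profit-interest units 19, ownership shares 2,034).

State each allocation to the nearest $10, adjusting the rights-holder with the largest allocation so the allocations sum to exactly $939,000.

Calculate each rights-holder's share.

Profit-interest units total 33; ownership shares total 7,784.
Combined weights (50% profit-interest units + 50% ownership shares): Quinlan 0.4398; Delacroix 0.1117; Ferraro 0.0300; Becker 0.4185.
Unrounded shares: Quinlan 412,971.08; Delacroix 104,867.65; Ferraro 28,160.28; Becker 393,000.99.
At nearest $10: Quinlan $412,970; Delacroix $104,870; Ferraro $28,160; Becker $393,000. Sum = $939,000.
No rounding difference to absorb.

Quinlan: $412,970 · Delacroix: $104,870 · Ferraro: $28,160 · Becker: $393,000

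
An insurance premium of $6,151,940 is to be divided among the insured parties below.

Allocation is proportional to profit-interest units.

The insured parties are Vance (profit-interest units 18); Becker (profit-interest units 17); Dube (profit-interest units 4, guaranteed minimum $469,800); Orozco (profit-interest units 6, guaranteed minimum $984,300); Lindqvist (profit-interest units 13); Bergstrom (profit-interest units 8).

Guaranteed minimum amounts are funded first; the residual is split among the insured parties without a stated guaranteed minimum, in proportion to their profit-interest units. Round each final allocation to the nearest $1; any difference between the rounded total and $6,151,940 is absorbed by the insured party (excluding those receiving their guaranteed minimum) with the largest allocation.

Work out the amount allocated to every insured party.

Vance: $1,510,020 | Becker: $1,426,130 | Dube: $469,800 | Orozco: $984,300 | Lindqvist: $1,090,570 | Bergstrom: $671,120

Guaranteed amounts: Dube $469,800; Orozco $984,300. Balance $4,697,840.
Balance split over remaining profit-interest units 56: Vance 1,510,020.00 → $1,510,020; Becker 1,426,130.00 → $1,426,130; Lindqvist 1,090,570.00 → $1,090,570; Bergstrom 671,120.00 → $671,120.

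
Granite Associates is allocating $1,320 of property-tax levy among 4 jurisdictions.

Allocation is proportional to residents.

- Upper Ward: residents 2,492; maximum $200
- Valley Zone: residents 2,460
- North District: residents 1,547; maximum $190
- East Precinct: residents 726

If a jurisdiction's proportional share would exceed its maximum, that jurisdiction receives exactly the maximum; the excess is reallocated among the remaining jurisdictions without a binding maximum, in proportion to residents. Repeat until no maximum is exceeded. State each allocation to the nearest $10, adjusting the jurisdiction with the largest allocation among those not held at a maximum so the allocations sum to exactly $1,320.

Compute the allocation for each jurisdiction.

Sum of residents: 7,225.
Pro-rata shares before constraints: Upper Ward 455.29; Valley Zone 449.44; North District 282.64; East Precinct 132.64.
Held at cap: Upper Ward ($200), North District ($190); residual $930 reallocated over remaining residents 3,186.
Remaining shares: Valley Zone 718.08 → $720; East Precinct 211.92 → $210.

Upper Ward: $200 · Valley Zone: $720 · North District: $190 · East Precinct: $210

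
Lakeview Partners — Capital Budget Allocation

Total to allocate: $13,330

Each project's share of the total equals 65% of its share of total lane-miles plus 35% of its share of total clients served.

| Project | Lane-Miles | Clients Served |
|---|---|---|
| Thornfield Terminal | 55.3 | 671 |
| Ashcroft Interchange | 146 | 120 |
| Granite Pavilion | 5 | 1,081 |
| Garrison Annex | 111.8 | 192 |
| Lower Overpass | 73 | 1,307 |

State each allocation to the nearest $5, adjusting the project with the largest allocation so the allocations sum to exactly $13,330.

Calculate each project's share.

Thornfield Terminal: $2,155 · Ashcroft Interchange: $3,400 · Granite Pavilion: $1,605 · Garrison Annex: $2,745 · Lower Overpass: $3,425

Lane-miles total 391.1; clients served total 3,371.
Blended shares (65% lane-miles + 35% clients served): Thornfield Terminal 0.1616; Ashcroft Interchange 0.2551; Granite Pavilion 0.1205; Garrison Annex 0.2057; Lower Overpass 0.2570.
Pro-rata amounts: Thornfield Terminal 2,153.80; Ashcroft Interchange 3,400.59; Granite Pavilion 1,606.89; Garrison Annex 2,742.57; Lower Overpass 3,426.16.
Rounded to nearest $5: Thornfield Terminal $2,155; Ashcroft Interchange $3,400; Granite Pavilion $1,605; Garrison Annex $2,745; Lower Overpass $3,425. Sum = $13,330.
Sum already equals the total — no adjustment.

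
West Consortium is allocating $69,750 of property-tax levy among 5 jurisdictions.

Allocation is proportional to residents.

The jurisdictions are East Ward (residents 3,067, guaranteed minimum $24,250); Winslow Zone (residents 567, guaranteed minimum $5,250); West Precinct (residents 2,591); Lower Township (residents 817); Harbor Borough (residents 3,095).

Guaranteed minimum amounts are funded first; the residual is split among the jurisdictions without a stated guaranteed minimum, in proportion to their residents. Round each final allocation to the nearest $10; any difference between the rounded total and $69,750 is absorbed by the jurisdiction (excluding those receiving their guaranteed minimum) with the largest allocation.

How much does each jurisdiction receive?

East Ward: $24,250 · Winslow Zone: $5,250 · West Precinct: $16,040 · Lower Township: $5,060 · Harbor Borough: $19,150

Guaranteed amounts: East Ward $24,250; Winslow Zone $5,250. Remaining pool $40,250.
Remaining pool split over remaining residents 6,503: West Precinct 16,036.87 → $16,040; Lower Township 5,056.78 → $5,060; Harbor Borough 19,156.35 → $19,160.
Rounding difference −$10 applied to Harbor Borough → $19,150.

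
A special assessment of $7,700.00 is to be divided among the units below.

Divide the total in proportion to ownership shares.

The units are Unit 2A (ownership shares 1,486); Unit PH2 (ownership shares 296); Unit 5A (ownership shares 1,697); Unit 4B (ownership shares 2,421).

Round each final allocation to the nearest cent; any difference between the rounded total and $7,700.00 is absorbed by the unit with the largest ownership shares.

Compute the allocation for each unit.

Combined ownership shares = 1,486 + 296 + 1,697 + 2,421 = 5,900.
Raw shares: Unit 2A 1,939.3559; Unit PH2 386.3051; Unit 5A 2,214.7288; Unit 4B 3,159.6102.
After rounding (cent): Unit 2A $1,939.36; Unit PH2 $386.31; Unit 5A $2,214.73; Unit 4B $3,159.61. Sum = $7,700.01.
Difference $7,700.00 − $7,700.01 = −$0.01 applied to largest ownership shares (Unit 4B): Unit 4B becomes $3,159.60.

Unit 2A: $1,939.36 | Unit PH2: $386.31 | Unit 5A: $2,214.73 | Unit 4B: $3,159.60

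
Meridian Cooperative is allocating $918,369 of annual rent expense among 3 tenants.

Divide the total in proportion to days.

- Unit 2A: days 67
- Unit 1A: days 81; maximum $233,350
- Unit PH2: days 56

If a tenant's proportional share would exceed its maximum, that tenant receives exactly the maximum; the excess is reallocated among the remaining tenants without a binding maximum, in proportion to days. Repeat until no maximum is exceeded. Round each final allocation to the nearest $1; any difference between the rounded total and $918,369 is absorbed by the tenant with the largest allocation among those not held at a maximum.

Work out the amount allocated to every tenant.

Total days = 204.
Pro-rata shares before constraints: Unit 2A 301,621.19; Unit 1A 364,646.51; Unit PH2 252,101.29.
Cap binds for Unit 1A ($233,350); remaining pool $685,019 reallocated over remaining days 123.
Shares after redistribution: Unit 2A 373,140.43 → $373,140; Unit PH2 311,878.57 → $311,879.

Unit 2A: $373,140; Unit 1A: $233,350; Unit PH2: $311,879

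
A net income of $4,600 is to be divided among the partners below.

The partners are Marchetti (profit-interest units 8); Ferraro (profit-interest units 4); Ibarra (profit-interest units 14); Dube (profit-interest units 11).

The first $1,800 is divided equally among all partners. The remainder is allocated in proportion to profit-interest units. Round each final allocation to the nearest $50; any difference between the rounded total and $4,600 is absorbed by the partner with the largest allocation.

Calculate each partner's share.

$1,800 shared equally gives $450 per partner.
Remainder $2,800 by profit-interest units (total 37): Marchetti 605.41 → $600; Ferraro 302.70 → $300; Ibarra 1,059.46 → $1,050; Dube 832.43 → $850.
Totals: Marchetti $450 + $600 = $1,050; Ferraro $450 + $300 = $750; Ibarra $450 + $1,050 = $1,500; Dube $450 + $850 = $1,300.

Marchetti: $1,050 · Ferraro: $750 · Ibarra: $1,500 · Dube: $1,300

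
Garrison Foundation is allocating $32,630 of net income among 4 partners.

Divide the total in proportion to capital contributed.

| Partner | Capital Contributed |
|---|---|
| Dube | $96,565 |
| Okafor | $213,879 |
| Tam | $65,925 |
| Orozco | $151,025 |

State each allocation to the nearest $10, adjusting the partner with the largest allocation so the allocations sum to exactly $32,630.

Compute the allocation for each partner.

Dube: $5,970 | Okafor: $13,240 | Tam: $4,080 | Orozco: $9,340

Sum of capital contributed: 527,394.
Proportional shares: Dube 96,565/527,394 × $32,630 = 5,974.50; Okafor 213,879/527,394 × $32,630 = 13,232.75; Tam 65,925/527,394 × $32,630 = 4,078.80; Orozco 151,025/527,394 × $32,630 = 9,343.95.
After rounding ($10): Dube $5,970; Okafor $13,230; Tam $4,080; Orozco $9,340. Sum = $32,620.
Difference $32,630 − $32,620 = +$10 applied to largest allocation (Okafor): Okafor becomes $13,240.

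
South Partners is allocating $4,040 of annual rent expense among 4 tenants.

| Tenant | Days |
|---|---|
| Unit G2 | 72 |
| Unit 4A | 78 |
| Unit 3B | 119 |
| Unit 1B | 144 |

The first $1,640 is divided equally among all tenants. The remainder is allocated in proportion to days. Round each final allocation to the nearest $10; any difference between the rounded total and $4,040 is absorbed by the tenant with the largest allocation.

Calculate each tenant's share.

Unit G2: $830; Unit 4A: $860; Unit 3B: $1,100; Unit 1B: $1,250

$1,640 shared equally gives $410 per tenant.
Remainder $2,400 by days (total 413): Unit G2 418.40 → $420; Unit 4A 453.27 → $450; Unit 3B 691.53 → $690; Unit 1B 836.80 → $840.
Totals: Unit G2 $410 + $420 = $830; Unit 4A $410 + $450 = $860; Unit 3B $410 + $690 = $1,100; Unit 1B $410 + $840 = $1,250.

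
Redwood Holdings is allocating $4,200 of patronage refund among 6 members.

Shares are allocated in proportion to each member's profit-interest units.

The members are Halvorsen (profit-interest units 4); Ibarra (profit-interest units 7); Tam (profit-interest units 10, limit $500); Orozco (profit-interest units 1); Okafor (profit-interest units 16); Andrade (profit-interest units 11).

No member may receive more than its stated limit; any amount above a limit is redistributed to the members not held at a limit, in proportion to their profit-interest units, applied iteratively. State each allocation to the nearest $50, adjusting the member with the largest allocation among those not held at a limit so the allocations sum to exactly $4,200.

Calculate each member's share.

Profit-interest units total: 49.
Pro-rata shares before constraints: Halvorsen 342.86; Ibarra 600.00; Tam 857.14; Orozco 85.71; Okafor 1,371.43; Andrade 942.86.
Cap binds for Tam ($500); balance $3,700 reallocated over remaining profit-interest units 39.
Remaining shares: Halvorsen 379.49 → $400; Ibarra 664.10 → $650; Orozco 94.87 → $100; Okafor 1,517.95 → $1,500; Andrade 1,043.59 → $1,050.

Halvorsen: $400 · Ibarra: $650 · Tam: $500 · Orozco: $100 · Okafor: $1,500 · Andrade: $1,050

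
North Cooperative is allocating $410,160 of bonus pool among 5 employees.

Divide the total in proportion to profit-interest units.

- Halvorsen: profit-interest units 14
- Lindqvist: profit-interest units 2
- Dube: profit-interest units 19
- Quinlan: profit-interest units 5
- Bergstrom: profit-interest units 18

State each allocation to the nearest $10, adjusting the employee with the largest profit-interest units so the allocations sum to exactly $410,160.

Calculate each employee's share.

Sum of profit-interest units: 14 + 2 + 19 + 5 + 18 = 58.
Unrounded shares: Halvorsen 99,004.14; Lindqvist 14,143.45; Dube 134,362.76; Quinlan 35,358.62; Bergstrom 127,291.03.
Rounded to nearest $10: Halvorsen $99,000; Lindqvist $14,140; Dube $134,360; Quinlan $35,360; Bergstrom $127,290. Sum = $410,150.
Difference $410,160 − $410,150 = +$10 applied to largest profit-interest units (Dube): Dube becomes $134,370.

Halvorsen: $99,000 · Lindqvist: $14,140 · Dube: $134,370 · Quinlan: $35,360 · Bergstrom: $127,290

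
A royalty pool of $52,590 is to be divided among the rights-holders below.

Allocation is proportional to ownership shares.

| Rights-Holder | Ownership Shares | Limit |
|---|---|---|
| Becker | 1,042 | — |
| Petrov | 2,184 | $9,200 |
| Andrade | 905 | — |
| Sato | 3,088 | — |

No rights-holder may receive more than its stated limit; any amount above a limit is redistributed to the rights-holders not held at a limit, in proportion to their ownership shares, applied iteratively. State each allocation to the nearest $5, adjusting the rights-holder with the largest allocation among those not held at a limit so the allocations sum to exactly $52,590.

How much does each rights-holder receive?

Becker: $8,980 · Petrov: $9,200 · Andrade: $7,800 · Sato: $26,610

Combined ownership shares = 7,219.
Proportional shares (ignoring caps): Becker 7,590.91; Petrov 15,910.31; Andrade 6,592.87; Sato 22,495.90.
Capped: Petrov ($9,200); residual $43,390 reallocated over remaining ownership shares 5,035.
Redistributed shares: Becker 8,979.62 → $8,980; Andrade 7,799.00 → $7,800; Sato 26,611.38 → $26,610.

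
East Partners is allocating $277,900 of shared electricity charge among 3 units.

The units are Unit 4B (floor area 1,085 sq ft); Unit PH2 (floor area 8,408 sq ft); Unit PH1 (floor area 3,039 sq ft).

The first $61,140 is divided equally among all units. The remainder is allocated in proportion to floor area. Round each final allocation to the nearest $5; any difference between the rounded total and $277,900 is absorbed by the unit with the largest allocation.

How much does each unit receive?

Unit 4B: $39,145; Unit PH2: $165,810; Unit PH1: $72,945

First tranche $61,140 split equally: $20,380 each.
Remainder $216,760 by floor area (total 12,532): Unit 4B 18,766.73 → $18,765; Unit PH2 145,429.15 → $145,430; Unit PH1 52,564.13 → $52,565.
Totals: Unit 4B $20,380 + $18,765 = $39,145; Unit PH2 $20,380 + $145,430 = $165,810; Unit PH1 $20,380 + $52,565 = $72,945.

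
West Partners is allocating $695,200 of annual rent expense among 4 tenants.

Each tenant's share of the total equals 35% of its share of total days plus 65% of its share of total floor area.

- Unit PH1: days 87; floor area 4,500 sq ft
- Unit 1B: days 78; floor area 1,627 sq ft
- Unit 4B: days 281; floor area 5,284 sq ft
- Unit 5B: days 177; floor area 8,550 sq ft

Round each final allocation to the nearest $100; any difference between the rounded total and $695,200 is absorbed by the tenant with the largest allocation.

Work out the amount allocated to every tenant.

Unit PH1: $135,900; Unit 1B: $67,300; Unit 4B: $229,400; Unit 5B: $262,600

Totals — days 623, floor area 19,961.
Blended shares (35% days + 65% floor area): Unit PH1 0.1954; Unit 1B 0.0968; Unit 4B 0.3299; Unit 5B 0.3779.
Proportional shares: Unit PH1 135,850.53; Unit 1B 67,296.08; Unit 4B 229,367.82; Unit 5B 262,685.57.
After rounding ($100): Unit PH1 $135,900; Unit 1B $67,300; Unit 4B $229,400; Unit 5B $262,700. Sum = $695,300.
Difference $695,200 − $695,300 = −$100 applied to largest allocation (Unit 5B): Unit 5B becomes $262,600.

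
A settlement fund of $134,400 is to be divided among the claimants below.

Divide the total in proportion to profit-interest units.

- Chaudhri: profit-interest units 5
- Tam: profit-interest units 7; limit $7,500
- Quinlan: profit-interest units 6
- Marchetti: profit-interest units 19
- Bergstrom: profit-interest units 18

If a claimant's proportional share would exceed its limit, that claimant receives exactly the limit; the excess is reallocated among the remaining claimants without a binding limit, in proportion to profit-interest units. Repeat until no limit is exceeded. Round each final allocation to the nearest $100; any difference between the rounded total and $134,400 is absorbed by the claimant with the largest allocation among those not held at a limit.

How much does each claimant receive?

Chaudhri: $13,200 · Tam: $7,500 · Quinlan: $15,900 · Marchetti: $50,200 · Bergstrom: $47,600

Sum of profit-interest units: 55.
Proportional shares (ignoring caps): Chaudhri 12,218.18; Tam 17,105.45; Quinlan 14,661.82; Marchetti 46,429.09; Bergstrom 43,985.45.
Cap binds for Tam ($7,500); balance $126,900 reallocated over remaining profit-interest units 48.
Remaining shares: Chaudhri 13,218.75 → $13,200; Quinlan 15,862.50 → $15,900; Marchetti 50,231.25 → $50,200; Bergstrom 47,587.50 → $47,600.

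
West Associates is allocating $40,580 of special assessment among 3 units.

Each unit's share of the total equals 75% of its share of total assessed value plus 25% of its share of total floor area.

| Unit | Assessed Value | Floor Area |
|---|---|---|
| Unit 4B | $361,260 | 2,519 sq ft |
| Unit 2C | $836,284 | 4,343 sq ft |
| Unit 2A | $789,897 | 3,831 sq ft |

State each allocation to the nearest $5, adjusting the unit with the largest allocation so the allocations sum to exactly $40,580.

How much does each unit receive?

Totals — assessed value 1,987,441, floor area 10,693.
Combined weights (75% assessed value + 25% floor area): Unit 4B 0.1952; Unit 2C 0.4171; Unit 2A 0.3877.
Pro-rata amounts: Unit 4B 7,922.12; Unit 2C 16,927.00; Unit 2A 15,730.88.
After rounding ($5): Unit 4B $7,920; Unit 2C $16,925; Unit 2A $15,730. Sum = $40,575.
Difference $40,580 − $40,575 = +$5 applied to largest allocation (Unit 2C): Unit 2C becomes $16,930.

Unit 4B: $7,920; Unit 2C: $16,930; Unit 2A: $15,730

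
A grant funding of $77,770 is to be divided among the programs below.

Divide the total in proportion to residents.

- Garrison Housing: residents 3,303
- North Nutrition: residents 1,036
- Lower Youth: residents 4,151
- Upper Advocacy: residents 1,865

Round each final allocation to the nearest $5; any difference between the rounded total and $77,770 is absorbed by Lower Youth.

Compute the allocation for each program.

Combined residents = 10,355.
Unrounded shares: Garrison Housing 3,303/10,355 × $77,770 = 24,806.79; North Nutrition 1,036/10,355 × $77,770 = 7,780.76; Lower Youth 4,151/10,355 × $77,770 = 31,175.59; Upper Advocacy 1,865/10,355 × $77,770 = 14,006.86.
Rounded to nearest $5: Garrison Housing $24,805; North Nutrition $7,780; Lower Youth $31,175; Upper Advocacy $14,005. Sum = $77,765.
Difference $77,770 − $77,765 = +$5 applied to Lower Youth: Lower Youth becomes $31,180.

Garrison Housing: $24,805; North Nutrition: $7,780; Lower Youth: $31,180; Upper Advocacy: $14,005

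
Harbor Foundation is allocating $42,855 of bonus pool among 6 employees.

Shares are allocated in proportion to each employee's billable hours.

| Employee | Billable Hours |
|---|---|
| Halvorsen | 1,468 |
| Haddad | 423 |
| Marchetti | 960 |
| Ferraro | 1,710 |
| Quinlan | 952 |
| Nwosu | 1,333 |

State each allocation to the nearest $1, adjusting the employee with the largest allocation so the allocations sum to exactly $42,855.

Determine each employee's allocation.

Halvorsen: $9,189; Haddad: $2,648; Marchetti: $6,009; Ferraro: $10,706; Quinlan: $5,959; Nwosu: $8,344

Combined billable hours = 6,846.
Proportional shares: Halvorsen 1,468/6,846 × $42,855 = 9,189.47; Haddad 423/6,846 × $42,855 = 2,647.92; Marchetti 960/6,846 × $42,855 = 6,009.47; Ferraro 1,710/6,846 × $42,855 = 10,704.36; Quinlan 952/6,846 × $42,855 = 5,959.39; Nwosu 1,333/6,846 × $42,855 = 8,344.39.
Rounded to nearest $1: Halvorsen $9,189; Haddad $2,648; Marchetti $6,009; Ferraro $10,704; Quinlan $5,959; Nwosu $8,344. Sum = $42,853.
Difference $42,855 − $42,853 = +$2 applied to largest allocation (Ferraro): Ferraro becomes $10,706.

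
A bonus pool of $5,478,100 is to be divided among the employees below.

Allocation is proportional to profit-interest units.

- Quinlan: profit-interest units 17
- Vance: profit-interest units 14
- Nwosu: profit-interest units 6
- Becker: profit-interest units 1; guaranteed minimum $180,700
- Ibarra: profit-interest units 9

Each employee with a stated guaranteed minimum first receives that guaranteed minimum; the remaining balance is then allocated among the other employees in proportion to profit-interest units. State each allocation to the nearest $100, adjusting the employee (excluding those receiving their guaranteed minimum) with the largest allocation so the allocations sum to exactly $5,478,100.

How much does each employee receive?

Quinlan: $1,957,700 · Vance: $1,612,300 · Nwosu: $691,000 · Becker: $180,700 · Ibarra: $1,036,400

Minimums first: Becker $180,700. Residual $5,297,400.
Residual split over remaining profit-interest units 46: Quinlan 1,957,734.78 → $1,957,700; Vance 1,612,252.17 → $1,612,300; Nwosu 690,965.22 → $691,000; Ibarra 1,036,447.83 → $1,036,400.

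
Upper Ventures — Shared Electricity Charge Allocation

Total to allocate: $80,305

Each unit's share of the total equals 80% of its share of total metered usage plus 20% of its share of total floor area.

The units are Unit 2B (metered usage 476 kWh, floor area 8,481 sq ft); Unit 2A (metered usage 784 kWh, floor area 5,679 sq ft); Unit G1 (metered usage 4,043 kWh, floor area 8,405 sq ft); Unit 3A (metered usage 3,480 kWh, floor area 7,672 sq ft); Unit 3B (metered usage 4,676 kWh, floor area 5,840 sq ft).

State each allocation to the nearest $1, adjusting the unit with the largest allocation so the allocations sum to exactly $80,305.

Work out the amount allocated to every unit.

Unit 2B: $6,048 | Unit 2A: $6,270 | Unit G1: $23,040 | Unit 3A: $20,027 | Unit 3B: $24,920

Totals — metered usage 13,459, floor area 36,077.
Combined weights (80% metered usage + 20% floor area): Unit 2B 0.0753; Unit 2A 0.0781; Unit G1 0.2869; Unit 3A 0.2494; Unit 3B 0.3103.
Unrounded shares: Unit 2B 6,047.72; Unit 2A 6,270.49; Unit G1 23,040.29; Unit 3A 20,026.60; Unit 3B 24,919.89.
Rounded to nearest $1: Unit 2B $6,048; Unit 2A $6,270; Unit G1 $23,040; Unit 3A $20,027; Unit 3B $24,920. Sum = $80,305.
No rounding difference to absorb.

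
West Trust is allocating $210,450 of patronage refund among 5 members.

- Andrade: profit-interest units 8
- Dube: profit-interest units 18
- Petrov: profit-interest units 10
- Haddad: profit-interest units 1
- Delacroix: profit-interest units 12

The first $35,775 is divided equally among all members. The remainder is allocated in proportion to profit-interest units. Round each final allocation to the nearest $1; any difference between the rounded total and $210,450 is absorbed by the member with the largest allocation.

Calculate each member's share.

Andrade: $35,673 · Dube: $71,321 · Petrov: $42,803 · Haddad: $10,720 · Delacroix: $49,933

First tranche $35,775 split equally: $7,155 each.
Remainder $174,675 by profit-interest units (total 49): Andrade 28,518.37 → $28,518; Dube 64,166.33 → $64,166; Petrov 35,647.96 → $35,648; Haddad 3,564.80 → $3,565; Delacroix 42,777.55 → $42,778.
Totals: Andrade $7,155 + $28,518 = $35,673; Dube $7,155 + $64,166 = $71,321; Petrov $7,155 + $35,648 = $42,803; Haddad $7,155 + $3,565 = $10,720; Delacroix $7,155 + $42,778 = $49,933.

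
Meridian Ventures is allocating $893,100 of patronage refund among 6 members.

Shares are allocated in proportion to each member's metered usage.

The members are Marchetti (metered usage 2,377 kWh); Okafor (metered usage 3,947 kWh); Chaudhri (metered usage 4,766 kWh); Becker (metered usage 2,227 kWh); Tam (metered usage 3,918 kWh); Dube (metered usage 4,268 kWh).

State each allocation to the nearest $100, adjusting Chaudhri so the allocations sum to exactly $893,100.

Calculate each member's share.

Combined metered usage = 21,503.
Unrounded shares: Marchetti 2,377/21,503 × $893,100 = 98,725.70; Okafor 3,947/21,503 × $893,100 = 163,933.67; Chaudhri 4,766/21,503 × $893,100 = 197,949.80; Becker 2,227/21,503 × $893,100 = 92,495.64; Tam 3,918/21,503 × $893,100 = 162,729.19; Dube 4,268/21,503 × $893,100 = 177,266.00.
After rounding ($100): Marchetti $98,700; Okafor $163,900; Chaudhri $197,900; Becker $92,500; Tam $162,700; Dube $177,300. Sum = $893,000.
Difference $893,100 − $893,000 = +$100 applied to Chaudhri: Chaudhri becomes $198,000.

Marchetti: $98,700 | Okafor: $163,900 | Chaudhri: $198,000 | Becker: $92,500 | Tam: $162,700 | Dube: $177,300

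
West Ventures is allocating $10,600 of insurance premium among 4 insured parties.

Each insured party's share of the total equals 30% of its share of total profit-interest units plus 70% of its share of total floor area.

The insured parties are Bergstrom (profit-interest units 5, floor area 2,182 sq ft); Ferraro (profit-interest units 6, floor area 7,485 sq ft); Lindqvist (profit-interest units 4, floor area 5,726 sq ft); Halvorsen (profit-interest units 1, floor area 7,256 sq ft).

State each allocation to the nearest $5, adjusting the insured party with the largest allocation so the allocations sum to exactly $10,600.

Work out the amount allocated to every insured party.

Bergstrom: $1,710 | Ferraro: $3,645 | Lindqvist: $2,670 | Halvorsen: $2,575

Profit-interest units total 16; floor area total 22,649.
Composite weights (30% profit-interest units + 70% floor area): Bergstrom 0.1612; Ferraro 0.3438; Lindqvist 0.2520; Halvorsen 0.2430.
Proportional shares: Bergstrom 1,708.59; Ferraro 3,644.65; Lindqvist 2,670.89; Halvorsen 2,575.88.
After rounding ($5): Bergstrom $1,710; Ferraro $3,645; Lindqvist $2,670; Halvorsen $2,575. Sum = $10,600.
No rounding difference to absorb.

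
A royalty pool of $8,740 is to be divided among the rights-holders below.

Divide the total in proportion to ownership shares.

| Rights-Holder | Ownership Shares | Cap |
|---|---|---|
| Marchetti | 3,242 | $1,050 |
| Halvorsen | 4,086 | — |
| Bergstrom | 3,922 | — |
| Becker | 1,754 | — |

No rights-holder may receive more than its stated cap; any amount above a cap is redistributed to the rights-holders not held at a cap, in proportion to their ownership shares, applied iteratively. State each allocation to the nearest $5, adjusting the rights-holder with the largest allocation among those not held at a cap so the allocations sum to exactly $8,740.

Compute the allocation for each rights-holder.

Ownership shares total: 13,004.
Proportional shares (ignoring caps): Marchetti 2,178.95; Halvorsen 2,746.20; Bergstrom 2,635.98; Becker 1,178.86.
Cap binds for Marchetti ($1,050); remaining pool $7,690 reallocated over remaining ownership shares 9,762.
Shares after redistribution: Halvorsen 3,218.74 → $3,220; Bergstrom 3,089.55 → $3,090; Becker 1,381.71 → $1,380.

Marchetti: $1,050 | Halvorsen: $3,220 | Bergstrom: $3,090 | Becker: $1,380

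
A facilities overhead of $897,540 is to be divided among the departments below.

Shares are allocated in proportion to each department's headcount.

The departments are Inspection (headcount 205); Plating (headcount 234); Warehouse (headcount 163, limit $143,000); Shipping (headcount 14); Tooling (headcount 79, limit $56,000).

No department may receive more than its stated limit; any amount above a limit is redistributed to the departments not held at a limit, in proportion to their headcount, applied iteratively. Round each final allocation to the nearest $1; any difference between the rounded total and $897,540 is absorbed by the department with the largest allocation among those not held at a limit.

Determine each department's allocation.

Inspection: $316,116 · Plating: $360,836 · Warehouse: $143,000 · Shipping: $21,588 · Tooling: $56,000

Headcount total: 695.
Proportional shares (ignoring caps): Inspection 264,742.01; Plating 302,193.32; Warehouse 210,502.19; Shipping 18,079.94; Tooling 102,022.53.
Capped: Warehouse ($143,000), Tooling ($56,000); balance $698,540 reallocated over remaining headcount 453.
Remaining shares: Inspection 316,116.34 → $316,116; Plating 360,835.23 → $360,835; Shipping 21,588.43 → $21,588.
Rounding difference +$1 applied to Plating → $360,836.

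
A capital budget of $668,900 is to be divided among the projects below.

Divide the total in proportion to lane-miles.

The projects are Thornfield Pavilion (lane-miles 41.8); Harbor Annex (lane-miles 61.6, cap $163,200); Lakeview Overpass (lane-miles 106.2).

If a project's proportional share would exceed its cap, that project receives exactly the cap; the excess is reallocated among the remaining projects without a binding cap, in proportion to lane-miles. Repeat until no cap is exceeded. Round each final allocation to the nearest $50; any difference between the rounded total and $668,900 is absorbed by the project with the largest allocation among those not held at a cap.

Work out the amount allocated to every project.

Thornfield Pavilion: $142,850 | Harbor Annex: $163,200 | Lakeview Overpass: $362,850

Sum of lane-miles: 209.6.
Proportional shares (ignoring caps): Thornfield Pavilion 133,397.04; Harbor Annex 196,585.11; Lakeview Overpass 338,917.84.
Held at cap: Harbor Annex ($163,200); balance $505,700 reallocated over remaining lane-miles 148.
Redistributed shares: Thornfield Pavilion 142,826.08 → $142,850; Lakeview Overpass 362,873.92 → $362,850.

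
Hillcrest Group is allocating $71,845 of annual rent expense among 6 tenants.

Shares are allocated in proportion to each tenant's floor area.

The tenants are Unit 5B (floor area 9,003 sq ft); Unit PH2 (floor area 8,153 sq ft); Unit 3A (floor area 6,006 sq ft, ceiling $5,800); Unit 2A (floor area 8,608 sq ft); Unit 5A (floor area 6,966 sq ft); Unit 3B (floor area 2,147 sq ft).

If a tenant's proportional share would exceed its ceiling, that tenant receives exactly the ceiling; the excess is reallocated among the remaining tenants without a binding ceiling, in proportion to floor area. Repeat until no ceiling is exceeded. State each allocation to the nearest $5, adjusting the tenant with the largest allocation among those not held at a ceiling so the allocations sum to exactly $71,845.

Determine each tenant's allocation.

Combined floor area = 40,883.
Pro-rata shares before constraints: Unit 5B 15,821.26; Unit PH2 14,327.53; Unit 3A 10,554.54; Unit 2A 15,127.11; Unit 5A 12,241.57; Unit 3B 3,772.99.
Held at cap: Unit 3A ($5,800); remaining pool $66,045 reallocated over remaining floor area 34,877.
Redistributed shares: Unit 5B 17,048.57 → $17,050; Unit PH2 15,438.97 → $15,440; Unit 2A 16,300.58 → $16,300; Unit 5A 13,191.20 → $13,190; Unit 3B 4,065.68 → $4,065.

Unit 5B: $17,050 | Unit PH2: $15,440 | Unit 3A: $5,800 | Unit 2A: $16,300 | Unit 5A: $13,190 | Unit 3B: $4,065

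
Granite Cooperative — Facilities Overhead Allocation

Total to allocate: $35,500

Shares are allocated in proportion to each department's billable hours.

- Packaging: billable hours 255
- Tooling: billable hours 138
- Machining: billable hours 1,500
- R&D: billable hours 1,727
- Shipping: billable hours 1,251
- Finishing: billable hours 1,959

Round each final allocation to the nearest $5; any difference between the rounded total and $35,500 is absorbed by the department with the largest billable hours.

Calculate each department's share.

Total billable hours = 6,830.
Raw shares: Packaging 255/6,830 × $35,500 = 1,325.40; Tooling 138/6,830 × $35,500 = 717.28; Machining 1,500/6,830 × $35,500 = 7,796.49; R&D 1,727/6,830 × $35,500 = 8,976.35; Shipping 1,251/6,830 × $35,500 = 6,502.27; Finishing 1,959/6,830 × $35,500 = 10,182.21.
After rounding ($5): Packaging $1,325; Tooling $715; Machining $7,795; R&D $8,975; Shipping $6,500; Finishing $10,180. Sum = $35,490.
Difference $35,500 − $35,490 = +$10 applied to largest billable hours (Finishing): Finishing becomes $10,190.

Packaging: $1,325 | Tooling: $715 | Machining: $7,795 | R&D: $8,975 | Shipping: $6,500 | Finishing: $10,190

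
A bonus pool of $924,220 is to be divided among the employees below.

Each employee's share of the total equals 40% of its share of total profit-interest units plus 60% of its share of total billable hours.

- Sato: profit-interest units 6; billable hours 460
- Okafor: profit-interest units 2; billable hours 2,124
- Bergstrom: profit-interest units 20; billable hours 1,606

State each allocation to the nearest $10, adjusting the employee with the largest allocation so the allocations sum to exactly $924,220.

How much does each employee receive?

Totals — profit-interest units 28, billable hours 4,190.
Composite weights (40% profit-interest units + 60% billable hours): Sato 0.1516; Okafor 0.3327; Bergstrom 0.5157.
Pro-rata amounts: Sato 140,098.27; Okafor 307,510.34; Bergstrom 476,611.40.
Rounded to nearest $10: Sato $140,100; Okafor $307,510; Bergstrom $476,610. Sum = $924,220.
Rounded total matches; no reconciliation needed.

Sato: $140,100 | Okafor: $307,510 | Bergstrom: $476,610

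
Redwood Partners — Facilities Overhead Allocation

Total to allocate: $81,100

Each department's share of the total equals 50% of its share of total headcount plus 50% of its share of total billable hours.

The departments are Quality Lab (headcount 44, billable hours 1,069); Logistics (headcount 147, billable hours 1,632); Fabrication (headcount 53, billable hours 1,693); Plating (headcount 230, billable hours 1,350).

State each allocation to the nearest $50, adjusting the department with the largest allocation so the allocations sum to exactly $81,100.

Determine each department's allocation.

Headcount total 474; billable hours total 5,744.
Combined weights (50% headcount + 50% billable hours): Quality Lab 0.1395; Logistics 0.2971; Fabrication 0.2033; Plating 0.3601.
Unrounded shares: Quality Lab 11,310.78; Logistics 24,096.80; Fabrication 16,485.87; Plating 29,206.54.
Rounded to nearest $50: Quality Lab $11,300; Logistics $24,100; Fabrication $16,500; Plating $29,200. Sum = $81,100.
Rounded total matches; no reconciliation needed.

Quality Lab: $11,300 | Logistics: $24,100 | Fabrication: $16,500 | Plating: $29,200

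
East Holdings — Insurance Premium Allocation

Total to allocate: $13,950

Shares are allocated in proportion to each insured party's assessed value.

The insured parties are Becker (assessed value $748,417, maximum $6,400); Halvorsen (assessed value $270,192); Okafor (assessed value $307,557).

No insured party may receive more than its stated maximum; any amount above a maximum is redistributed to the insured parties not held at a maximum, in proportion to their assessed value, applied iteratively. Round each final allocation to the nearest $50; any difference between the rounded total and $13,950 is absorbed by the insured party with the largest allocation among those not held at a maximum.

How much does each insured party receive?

Sum of assessed value: 1,326,166.
Unconstrained shares: Becker 7,872.63; Halvorsen 2,842.16; Okafor 3,235.21.
Capped: Becker ($6,400); remaining pool $7,550 reallocated over remaining assessed value 577,749.
Redistributed shares: Halvorsen 3,530.86 → $3,550; Okafor 4,019.14 → $4,000.

Becker: $6,400 · Halvorsen: $3,550 · Okafor: $4,000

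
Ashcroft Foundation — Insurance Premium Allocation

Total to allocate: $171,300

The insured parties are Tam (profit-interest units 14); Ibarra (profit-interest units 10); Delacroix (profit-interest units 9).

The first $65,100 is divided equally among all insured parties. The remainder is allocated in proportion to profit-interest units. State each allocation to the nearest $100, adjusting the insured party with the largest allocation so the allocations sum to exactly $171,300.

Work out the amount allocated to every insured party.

First tranche $65,100 split equally: $21,700 each.
Remainder $106,200 by profit-interest units (total 33): Tam 45,054.55 → $45,100; Ibarra 32,181.82 → $32,200; Delacroix 28,963.64 → $29,000.
Rounding difference −$100 on remainder applied to Tam.
Totals: Tam $21,700 + $45,000 = $66,700; Ibarra $21,700 + $32,200 = $53,900; Delacroix $21,700 + $29,000 = $50,700.

Tam: $66,700 · Ibarra: $53,900 · Delacroix: $50,700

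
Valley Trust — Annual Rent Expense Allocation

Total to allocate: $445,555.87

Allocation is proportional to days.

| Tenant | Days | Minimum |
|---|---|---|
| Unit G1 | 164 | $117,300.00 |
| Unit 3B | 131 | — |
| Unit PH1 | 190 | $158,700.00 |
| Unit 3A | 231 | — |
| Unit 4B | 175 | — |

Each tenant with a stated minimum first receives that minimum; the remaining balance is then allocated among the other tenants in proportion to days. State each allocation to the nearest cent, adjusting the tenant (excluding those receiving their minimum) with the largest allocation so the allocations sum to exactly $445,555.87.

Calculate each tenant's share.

Unit G1: $117,300.00; Unit 3B: $41,362.79; Unit PH1: $158,700.00; Unit 3A: $72,937.44; Unit 4B: $55,255.64

Guaranteed amounts: Unit G1 $117,300.00; Unit PH1 $158,700.00. Remaining pool $169,555.87.
Remaining pool split over remaining days 537: Unit 3B 41,362.7914 → $41,362.79; Unit 3A 72,937.4413 → $72,937.44; Unit 4B 55,255.6373 → $55,255.64.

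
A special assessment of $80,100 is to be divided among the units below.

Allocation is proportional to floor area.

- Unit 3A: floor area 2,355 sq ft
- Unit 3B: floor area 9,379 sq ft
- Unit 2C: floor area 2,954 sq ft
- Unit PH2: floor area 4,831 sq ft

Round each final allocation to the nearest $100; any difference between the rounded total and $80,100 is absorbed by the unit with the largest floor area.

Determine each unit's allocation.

Unit 3A: $9,700 | Unit 3B: $38,500 | Unit 2C: $12,100 | Unit PH2: $19,800

Sum of floor area: 2,355 + 9,379 + 2,954 + 4,831 = 19,519.
Proportional shares: Unit 3A 9,664.20; Unit 3B 38,488.54; Unit 2C 12,122.31; Unit PH2 19,824.94.
After rounding ($100): Unit 3A $9,700; Unit 3B $38,500; Unit 2C $12,100; Unit PH2 $19,800. Sum = $80,100.
Sum already equals the total — no adjustment.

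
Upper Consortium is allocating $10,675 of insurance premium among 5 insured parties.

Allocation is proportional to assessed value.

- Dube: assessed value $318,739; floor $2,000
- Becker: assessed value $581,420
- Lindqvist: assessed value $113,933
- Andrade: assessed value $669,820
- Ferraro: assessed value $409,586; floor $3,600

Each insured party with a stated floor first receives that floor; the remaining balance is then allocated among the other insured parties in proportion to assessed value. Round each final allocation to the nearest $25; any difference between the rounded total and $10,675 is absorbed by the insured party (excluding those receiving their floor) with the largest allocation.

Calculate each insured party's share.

Minimums first: Dube $2,000; Ferraro $3,600. Remaining pool $5,075.
Remaining pool split over remaining assessed value 1,365,173: Becker 2,161.42 → $2,150; Lindqvist 423.54 → $425; Andrade 2,490.04 → $2,500.

Dube: $2,000 | Becker: $2,150 | Lindqvist: $425 | Andrade: $2,500 | Ferraro: $3,600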